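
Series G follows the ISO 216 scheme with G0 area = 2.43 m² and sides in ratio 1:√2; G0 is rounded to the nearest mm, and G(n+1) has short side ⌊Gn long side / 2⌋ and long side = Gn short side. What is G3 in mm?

Let G0's short side be w mm. w · w√2 = 2.43 m² = 2,430,000 mm², so w ≈ 1310.8 mm and w√2 ≈ 1853.8 mm → G0 = 1311 × 1854 mm.
G1: ⌊1854/2⌋ × 1311 = 927 × 1311 mm
G2: ⌊1311/2⌋ × 927 = 655 × 927 mm
G3: ⌊927/2⌋ × 655 = 463 × 655 mm

463 × 655 mm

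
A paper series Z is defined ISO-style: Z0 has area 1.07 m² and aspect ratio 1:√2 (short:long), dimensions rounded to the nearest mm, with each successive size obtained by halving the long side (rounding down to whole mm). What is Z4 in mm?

Let Z0's short side be w mm. w · w√2 = 1.07 m² = 1,070,000 mm², so w ≈ 869.8 mm and w√2 ≈ 1230.1 mm → Z0 = 870 × 1230 mm.
Z1: ⌊1230/2⌋ × 870 = 615 × 870 mm
Z2: ⌊870/2⌋ × 615 = 435 × 615 mm
Z3: ⌊615/2⌋ × 435 = 307 × 435 mm
Z4: ⌊435/2⌋ × 307 = 217 × 307 mm

217 × 307 mm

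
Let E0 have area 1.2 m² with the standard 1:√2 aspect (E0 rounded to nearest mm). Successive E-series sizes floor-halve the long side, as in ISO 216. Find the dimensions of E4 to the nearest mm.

230 × 325 mm

Let E0's short side be w mm. w · w√2 = 1.2 m² = 1,200,000 mm², so w ≈ 921.2 mm and w√2 ≈ 1302.7 mm → E0 = 921 × 1303 mm.
E1: ⌊1303/2⌋ × 921 = 651 × 921 mm
E2: ⌊921/2⌋ × 651 = 460 × 651 mm
E3: ⌊651/2⌋ × 460 = 325 × 460 mm
E4: ⌊460/2⌋ × 325 = 230 × 325 mm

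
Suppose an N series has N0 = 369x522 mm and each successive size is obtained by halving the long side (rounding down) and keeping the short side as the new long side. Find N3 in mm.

N1: ⌊522/2⌋ × 369 = 261 × 369 mm
N2: ⌊369/2⌋ × 261 = 184 × 261 mm
N3: ⌊261/2⌋ × 184 = 130 × 184 mm

130 × 184 mm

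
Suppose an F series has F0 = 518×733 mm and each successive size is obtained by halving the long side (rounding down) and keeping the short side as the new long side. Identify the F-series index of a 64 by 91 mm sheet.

F0: 518 × 733 mm
F1: 366 × 518 mm
F2: 259 × 366 mm
F3: 183 × 259 mm
F4: 129 × 183 mm
F5: 91 × 129 mm
F6: 64 × 91 mm
F7: 45 × 64 mm
→ matches F6.

F6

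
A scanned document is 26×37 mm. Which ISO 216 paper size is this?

Aspect ratio 37/26 ≈ 1.423 — close to the ISO √2 ≈ 1.414.
In the A-series (A0 area = 1 m²): A10 = 26 × 37 mm.

A10 (26 × 37 mm)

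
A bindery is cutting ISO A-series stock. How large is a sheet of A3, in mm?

A0 = 841 × 1189 mm (A0 has area 1 m², aspect 1:√2).
A1: ⌊1189/2⌋ × 841 = 594 × 841 mm
A2: ⌊841/2⌋ × 594 = 420 × 594 mm
A3: ⌊594/2⌋ × 420 = 297 × 420 mm

297 × 420 mm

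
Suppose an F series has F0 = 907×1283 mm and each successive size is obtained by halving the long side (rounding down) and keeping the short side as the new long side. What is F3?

320 × 453 mm

F1: ⌊1283/2⌋ × 907 = 641 × 907 mm
F2: ⌊907/2⌋ × 641 = 453 × 641 mm
F3: ⌊641/2⌋ × 453 = 320 × 453 mm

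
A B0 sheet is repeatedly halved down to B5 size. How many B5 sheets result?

Each ISO step halves the sheet: 1 × B0 → 2 × B1 → 4 × B2 → 8 × B3 → …
From B0 to B5 is 5 halving steps: 2^5 = 32.

32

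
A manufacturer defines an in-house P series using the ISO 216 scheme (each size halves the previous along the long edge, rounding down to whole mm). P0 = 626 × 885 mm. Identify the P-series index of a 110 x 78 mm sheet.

P6

P0: 626 × 885 mm
P1: 442 × 626 mm
P2: 313 × 442 mm
P3: 221 × 313 mm
P4: 156 × 221 mm
P5: 110 × 156 mm
P6: 78 × 110 mm
P7: 55 × 78 mm
→ matches P6.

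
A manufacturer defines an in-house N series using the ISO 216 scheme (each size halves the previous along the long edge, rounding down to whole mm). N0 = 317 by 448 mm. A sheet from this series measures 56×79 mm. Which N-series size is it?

N5

N0: 317 × 448 mm
N1: 224 × 317 mm
N2: 158 × 224 mm
N3: 112 × 158 mm
N4: 79 × 112 mm
N5: 56 × 79 mm
N6: 39 × 56 mm
→ matches N5.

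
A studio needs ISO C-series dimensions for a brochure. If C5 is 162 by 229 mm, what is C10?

C6: ⌊229/2⌋ × 162 = 114 × 162 mm
C7: ⌊162/2⌋ × 114 = 81 × 114 mm
C8: ⌊114/2⌋ × 81 = 57 × 81 mm
C9: ⌊81/2⌋ × 57 = 40 × 57 mm
C10: ⌊57/2⌋ × 40 = 28 × 40 mm

28 × 40 mm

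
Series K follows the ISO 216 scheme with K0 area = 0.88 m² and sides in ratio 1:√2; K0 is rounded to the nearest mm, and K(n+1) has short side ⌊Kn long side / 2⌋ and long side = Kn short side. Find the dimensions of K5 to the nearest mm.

139 × 197 mm

Let K0's short side be w mm. w · w√2 = 0.88 m² = 880,000 mm², so w ≈ 788.8 mm and w√2 ≈ 1115.6 mm → K0 = 789 × 1116 mm.
K1: ⌊1116/2⌋ × 789 = 558 × 789 mm
K2: ⌊789/2⌋ × 558 = 394 × 558 mm
K3: ⌊558/2⌋ × 394 = 279 × 394 mm
K4: ⌊394/2⌋ × 279 = 197 × 279 mm
K5: ⌊279/2⌋ × 197 = 139 × 197 mm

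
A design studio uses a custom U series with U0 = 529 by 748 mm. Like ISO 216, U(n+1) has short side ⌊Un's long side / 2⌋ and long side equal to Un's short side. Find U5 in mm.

93 × 132 mm

U1: ⌊748/2⌋ × 529 = 374 × 529 mm
U2: ⌊529/2⌋ × 374 = 264 × 374 mm
U3: ⌊374/2⌋ × 264 = 187 × 264 mm
U4: ⌊264/2⌋ × 187 = 132 × 187 mm
U5: ⌊187/2⌋ × 132 = 93 × 132 mm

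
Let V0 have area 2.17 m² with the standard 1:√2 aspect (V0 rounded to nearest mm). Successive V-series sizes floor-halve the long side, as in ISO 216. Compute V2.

619 × 876 mm

Let V0's short side be w mm. w · w√2 = 2.17 m² = 2,170,000 mm², so w ≈ 1238.7 mm and w√2 ≈ 1751.8 mm → V0 = 1239 × 1752 mm.
V1: ⌊1752/2⌋ × 1239 = 876 × 1239 mm
V2: ⌊1239/2⌋ × 876 = 619 × 876 mm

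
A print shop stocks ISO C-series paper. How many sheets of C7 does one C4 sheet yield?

C4 = 229 × 324 mm; C7 = 81 × 114 mm.
Each halving step doubles the count; 3 steps from C4 to C7.
2^3 = 8.

8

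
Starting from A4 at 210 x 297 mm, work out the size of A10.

26 × 37 mm

A5: ⌊297/2⌋ × 210 = 148 × 210 mm
A6: ⌊210/2⌋ × 148 = 105 × 148 mm
A7: ⌊148/2⌋ × 105 = 74 × 105 mm
A8: ⌊105/2⌋ × 74 = 52 × 74 mm
A9: ⌊74/2⌋ × 52 = 37 × 52 mm
A10: ⌊52/2⌋ × 37 = 26 × 37 mm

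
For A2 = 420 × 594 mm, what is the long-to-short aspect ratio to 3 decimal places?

1.414

594 / 420 = 1.414
Matches √2 ≈ 1.414 — the ISO 216 defining ratio.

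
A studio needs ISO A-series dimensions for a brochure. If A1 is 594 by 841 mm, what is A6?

105 × 148 mm

A2: ⌊841/2⌋ × 594 = 420 × 594 mm
A3: ⌊594/2⌋ × 420 = 297 × 420 mm
A4: ⌊420/2⌋ × 297 = 210 × 297 mm
A5: ⌊297/2⌋ × 210 = 148 × 210 mm
A6: ⌊210/2⌋ × 148 = 105 × 148 mm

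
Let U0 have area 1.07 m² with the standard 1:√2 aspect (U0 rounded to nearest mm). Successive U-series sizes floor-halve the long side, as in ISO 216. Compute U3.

307 × 435 mm

Let U0's short side be w mm. w · w√2 = 1.07 m² = 1,070,000 mm², so w ≈ 869.8 mm and w√2 ≈ 1230.1 mm → U0 = 870 × 1230 mm.
U1: ⌊1230/2⌋ × 870 = 615 × 870 mm
U2: ⌊870/2⌋ × 615 = 435 × 615 mm
U3: ⌊615/2⌋ × 435 = 307 × 435 mm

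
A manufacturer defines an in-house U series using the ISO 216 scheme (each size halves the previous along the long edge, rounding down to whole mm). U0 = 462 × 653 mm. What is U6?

U1: ⌊653/2⌋ × 462 = 326 × 462 mm
U2: ⌊462/2⌋ × 326 = 231 × 326 mm
U3: ⌊326/2⌋ × 231 = 163 × 231 mm
U4: ⌊231/2⌋ × 163 = 115 × 163 mm
U5: ⌊163/2⌋ × 115 = 81 × 115 mm
U6: ⌊115/2⌋ × 81 = 57 × 81 mm

57 × 81 mm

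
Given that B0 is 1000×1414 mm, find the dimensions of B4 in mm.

B1: ⌊1414/2⌋ × 1000 = 707 × 1000 mm
B2: ⌊1000/2⌋ × 707 = 500 × 707 mm
B3: ⌊707/2⌋ × 500 = 353 × 500 mm
B4: ⌊500/2⌋ × 353 = 250 × 353 mm

250 × 353 mm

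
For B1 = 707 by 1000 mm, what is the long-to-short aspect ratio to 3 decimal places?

1.414

1000 / 707 = 1.414
Matches √2 ≈ 1.414 — the ISO 216 defining ratio.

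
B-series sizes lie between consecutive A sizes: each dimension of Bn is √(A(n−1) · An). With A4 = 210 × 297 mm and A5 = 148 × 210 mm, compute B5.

176 × 250 mm

Short side: √(210 · 148) = √31080 ≈ 176.3 → 176 mm
Long side: √(297 · 210) = √62370 ≈ 249.7 → 250 mm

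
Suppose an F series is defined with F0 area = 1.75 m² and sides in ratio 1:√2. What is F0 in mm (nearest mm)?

Let the short side be w mm. Then w · w√2 = 1.75 m² = 1,750,000 mm².
w² = 1,750,000/√2, so w ≈ 1112.4 mm; long side = w√2 ≈ 1573.2 mm.

1112 × 1573 mm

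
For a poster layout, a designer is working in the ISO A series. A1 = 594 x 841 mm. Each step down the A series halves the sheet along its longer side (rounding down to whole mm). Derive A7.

A2: ⌊841/2⌋ × 594 = 420 × 594 mm
A3: ⌊594/2⌋ × 420 = 297 × 420 mm
A4: ⌊420/2⌋ × 297 = 210 × 297 mm
A5: ⌊297/2⌋ × 210 = 148 × 210 mm
A6: ⌊210/2⌋ × 148 = 105 × 148 mm
A7: ⌊148/2⌋ × 105 = 74 × 105 mm

74 × 105 mm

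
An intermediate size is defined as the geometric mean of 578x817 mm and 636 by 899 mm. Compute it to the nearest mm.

606 × 857 mm

Short side: √(578 · 636) = √367608 ≈ 606.3 → 606 mm
Long side: √(817 · 899) = √734483 ≈ 857.0 → 857 mm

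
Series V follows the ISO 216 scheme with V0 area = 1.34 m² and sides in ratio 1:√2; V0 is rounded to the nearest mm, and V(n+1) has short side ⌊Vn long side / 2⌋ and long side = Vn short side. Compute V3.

Let V0's short side be w mm. w · w√2 = 1.34 m² = 1,340,000 mm², so w ≈ 973.4 mm and w√2 ≈ 1376.6 mm → V0 = 973 × 1377 mm.
V1: ⌊1377/2⌋ × 973 = 688 × 973 mm
V2: ⌊973/2⌋ × 688 = 486 × 688 mm
V3: ⌊688/2⌋ × 486 = 344 × 486 mm

344 × 486 mm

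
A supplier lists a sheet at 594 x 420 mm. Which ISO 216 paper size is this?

Aspect ratio 594/420 ≈ 1.414 — close to the ISO √2 ≈ 1.414.
In the A-series (A0 area = 1 m²): A2 = 420 × 594 mm.

A2 (420 × 594 mm)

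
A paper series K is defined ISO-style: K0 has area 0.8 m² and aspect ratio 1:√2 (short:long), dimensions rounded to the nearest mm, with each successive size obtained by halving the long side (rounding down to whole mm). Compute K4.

Let K0's short side be w mm. w · w√2 = 0.8 m² = 800,000 mm², so w ≈ 752.1 mm and w√2 ≈ 1063.7 mm → K0 = 752 × 1064 mm.
K1: ⌊1064/2⌋ × 752 = 532 × 752 mm
K2: ⌊752/2⌋ × 532 = 376 × 532 mm
K3: ⌊532/2⌋ × 376 = 266 × 376 mm
K4: ⌊376/2⌋ × 266 = 188 × 266 mm

188 × 266 mm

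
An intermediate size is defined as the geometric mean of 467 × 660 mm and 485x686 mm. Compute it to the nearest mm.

Short side: √(467 · 485) = √226495 ≈ 475.9 → 476 mm
Long side: √(660 · 686) = √452760 ≈ 672.9 → 673 mm

476 × 673 mm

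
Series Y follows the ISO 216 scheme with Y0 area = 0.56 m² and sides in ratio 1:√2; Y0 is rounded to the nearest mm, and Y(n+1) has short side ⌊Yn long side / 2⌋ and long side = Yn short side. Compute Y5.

Let Y0's short side be w mm. w · w√2 = 0.56 m² = 560,000 mm², so w ≈ 629.3 mm and w√2 ≈ 889.9 mm → Y0 = 629 × 890 mm.
Y1: ⌊890/2⌋ × 629 = 445 × 629 mm
Y2: ⌊629/2⌋ × 445 = 314 × 445 mm
Y3: ⌊445/2⌋ × 314 = 222 × 314 mm
Y4: ⌊314/2⌋ × 222 = 157 × 222 mm
Y5: ⌊222/2⌋ × 157 = 111 × 157 mm

111 × 157 mm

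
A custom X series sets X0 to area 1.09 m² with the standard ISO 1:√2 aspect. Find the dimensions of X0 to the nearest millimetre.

878 × 1242 mm

Let the short side be w mm. Then w · w√2 = 1.09 m² = 1,090,000 mm².
w² = 1,090,000/√2, so w ≈ 877.9 mm; long side = w√2 ≈ 1241.6 mm.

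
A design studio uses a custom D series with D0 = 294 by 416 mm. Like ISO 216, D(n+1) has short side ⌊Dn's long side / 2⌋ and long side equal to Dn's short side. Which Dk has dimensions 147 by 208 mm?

D0: 294 × 416 mm
D1: 208 × 294 mm
D2: 147 × 208 mm
D3: 104 × 147 mm
→ matches D2.

D2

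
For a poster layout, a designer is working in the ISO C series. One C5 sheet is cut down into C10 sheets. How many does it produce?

C5 = 162 × 229 mm; C10 = 28 × 40 mm.
Each halving step doubles the count; 5 steps from C5 to C10.
2^5 = 32.

32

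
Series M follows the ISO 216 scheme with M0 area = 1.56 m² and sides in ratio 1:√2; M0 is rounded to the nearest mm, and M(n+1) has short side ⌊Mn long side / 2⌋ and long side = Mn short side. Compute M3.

371 × 525 mm

Let M0's short side be w mm. w · w√2 = 1.56 m² = 1,560,000 mm², so w ≈ 1050.3 mm and w√2 ≈ 1485.3 mm → M0 = 1050 × 1485 mm.
M1: ⌊1485/2⌋ × 1050 = 742 × 1050 mm
M2: ⌊1050/2⌋ × 742 = 525 × 742 mm
M3: ⌊742/2⌋ × 525 = 371 × 525 mm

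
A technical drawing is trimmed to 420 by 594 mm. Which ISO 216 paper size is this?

A2 (420 × 594 mm)

Aspect ratio 594/420 ≈ 1.414 — close to the ISO √2 ≈ 1.414.
In the A-series (A0 area = 1 m²): A2 = 420 × 594 mm.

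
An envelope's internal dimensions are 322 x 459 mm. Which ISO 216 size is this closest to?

Aspect ratio 459/322 ≈ 1.425 — close to the ISO √2 ≈ 1.414.
In the C-series (envelope sizes, between A and B): C3 = 324 × 458 mm.
Off by 3 mm total — nearest standard size.

C3 (324 × 458 mm)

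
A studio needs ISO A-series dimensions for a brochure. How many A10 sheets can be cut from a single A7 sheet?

8

Each ISO step halves the sheet: 1 × A7 → 2 × A8 → 4 × A9 → 8 × A10
From A7 to A10 is 3 halving steps: 2^3 = 8.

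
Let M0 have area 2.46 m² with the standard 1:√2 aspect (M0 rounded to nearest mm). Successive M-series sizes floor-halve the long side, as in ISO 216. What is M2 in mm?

Let M0's short side be w mm. w · w√2 = 2.46 m² = 2,460,000 mm², so w ≈ 1318.9 mm and w√2 ≈ 1865.2 mm → M0 = 1319 × 1865 mm.
M1: ⌊1865/2⌋ × 1319 = 932 × 1319 mm
M2: ⌊1319/2⌋ × 932 = 659 × 932 mm

659 × 932 mm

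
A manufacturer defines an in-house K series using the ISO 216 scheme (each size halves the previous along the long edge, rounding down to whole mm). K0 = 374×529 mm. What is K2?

187 × 264 mm

K1: ⌊529/2⌋ × 374 = 264 × 374 mm
K2: ⌊374/2⌋ × 264 = 187 × 264 mm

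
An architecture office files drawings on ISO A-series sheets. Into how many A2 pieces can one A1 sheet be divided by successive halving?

Each ISO step halves the sheet: 1 × A1 → 2 × A2
From A1 to A2 is 1 halving step: 2^1 = 2.

2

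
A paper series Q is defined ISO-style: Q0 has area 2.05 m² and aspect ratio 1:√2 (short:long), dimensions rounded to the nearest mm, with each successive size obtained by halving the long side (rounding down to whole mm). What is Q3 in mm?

Let Q0's short side be w mm. w · w√2 = 2.05 m² = 2,050,000 mm², so w ≈ 1204.0 mm and w√2 ≈ 1702.7 mm → Q0 = 1204 × 1703 mm.
Q1: ⌊1703/2⌋ × 1204 = 851 × 1204 mm
Q2: ⌊1204/2⌋ × 851 = 602 × 851 mm
Q3: ⌊851/2⌋ × 602 = 425 × 602 mm

425 × 602 mm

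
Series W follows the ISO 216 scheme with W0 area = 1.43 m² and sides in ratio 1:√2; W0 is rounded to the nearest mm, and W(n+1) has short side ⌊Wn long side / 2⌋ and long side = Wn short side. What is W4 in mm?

Let W0's short side be w mm. w · w√2 = 1.43 m² = 1,430,000 mm², so w ≈ 1005.6 mm and w√2 ≈ 1422.1 mm → W0 = 1006 × 1422 mm.
W1: ⌊1422/2⌋ × 1006 = 711 × 1006 mm
W2: ⌊1006/2⌋ × 711 = 503 × 711 mm
W3: ⌊711/2⌋ × 503 = 355 × 503 mm
W4: ⌊503/2⌋ × 355 = 251 × 355 mm

251 × 355 mm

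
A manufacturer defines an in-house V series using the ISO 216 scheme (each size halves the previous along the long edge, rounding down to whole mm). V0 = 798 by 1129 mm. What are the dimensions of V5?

V1 = 564 × 798 mm (from V0 by 1 halving).
V2: ⌊798/2⌋ × 564 = 399 × 564 mm
V3: ⌊564/2⌋ × 399 = 282 × 399 mm
V4: ⌊399/2⌋ × 282 = 199 × 282 mm
V5: ⌊282/2⌋ × 199 = 141 × 199 mm

141 × 199 mm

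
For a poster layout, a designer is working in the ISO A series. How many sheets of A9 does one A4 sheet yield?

Each ISO step halves the sheet: 1 × A4 → 2 × A5 → 4 × A6 → 8 × A7 → …
From A4 to A9 is 5 halving steps: 2^5 = 32.

32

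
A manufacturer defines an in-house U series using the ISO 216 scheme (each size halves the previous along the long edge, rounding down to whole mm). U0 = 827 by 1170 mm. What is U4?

U1: ⌊1170/2⌋ × 827 = 585 × 827 mm
U2: ⌊827/2⌋ × 585 = 413 × 585 mm
U3: ⌊585/2⌋ × 413 = 292 × 413 mm
U4: ⌊413/2⌋ × 292 = 206 × 292 mm

206 × 292 mm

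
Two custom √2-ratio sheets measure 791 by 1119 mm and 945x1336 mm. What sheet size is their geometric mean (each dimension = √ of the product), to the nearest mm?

865 × 1223 mm

Short side: √(791 · 945) = √747495 ≈ 864.6 → 865 mm
Long side: √(1119 · 1336) = √1494984 ≈ 1222.7 → 1223 mm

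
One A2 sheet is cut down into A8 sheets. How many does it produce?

A2 = 420 × 594 mm; A8 = 52 × 74 mm.
Each halving step doubles the count; 6 steps from A2 to A8.
2^6 = 64.

64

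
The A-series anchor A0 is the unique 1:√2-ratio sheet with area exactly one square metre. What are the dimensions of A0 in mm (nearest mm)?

841 × 1189 mm

Let the short side be w mm. Then the long side is w√2 and w · w√2 = 10⁶ mm².
w² = 10⁶/√2, so w = 1000 / 2^(1/4) ≈ 840.9 mm; long side = 1000 · 2^(1/4) ≈ 1189.2 mm.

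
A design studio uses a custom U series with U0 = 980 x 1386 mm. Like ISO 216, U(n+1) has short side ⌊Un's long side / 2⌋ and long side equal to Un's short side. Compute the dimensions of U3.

U1 = 693 × 980 mm (from U0 by 1 halving).
U2: ⌊980/2⌋ × 693 = 490 × 693 mm
U3: ⌊693/2⌋ × 490 = 346 × 490 mm

346 × 490 mm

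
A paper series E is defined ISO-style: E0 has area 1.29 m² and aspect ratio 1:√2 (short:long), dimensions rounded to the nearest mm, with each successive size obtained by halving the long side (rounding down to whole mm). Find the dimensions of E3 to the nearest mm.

Let E0's short side be w mm. w · w√2 = 1.29 m² = 1,290,000 mm², so w ≈ 955.1 mm and w√2 ≈ 1350.7 mm → E0 = 955 × 1351 mm.
E1: ⌊1351/2⌋ × 955 = 675 × 955 mm
E2: ⌊955/2⌋ × 675 = 477 × 675 mm
E3: ⌊675/2⌋ × 477 = 337 × 477 mm

337 × 477 mm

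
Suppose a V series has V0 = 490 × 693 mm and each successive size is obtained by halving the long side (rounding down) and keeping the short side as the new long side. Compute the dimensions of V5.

V1: ⌊693/2⌋ × 490 = 346 × 490 mm
V2: ⌊490/2⌋ × 346 = 245 × 346 mm
V3: ⌊346/2⌋ × 245 = 173 × 245 mm
V4: ⌊245/2⌋ × 173 = 122 × 173 mm
V5: ⌊173/2⌋ × 122 = 86 × 122 mm

86 × 122 mm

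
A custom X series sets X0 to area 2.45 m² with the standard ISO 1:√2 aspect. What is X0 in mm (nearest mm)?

1316 × 1861 mm

Let the short side be w mm. Then w · w√2 = 2.45 m² = 2,450,000 mm².
w² = 2,450,000/√2, so w ≈ 1316.2 mm; long side = w√2 ≈ 1861.4 mm.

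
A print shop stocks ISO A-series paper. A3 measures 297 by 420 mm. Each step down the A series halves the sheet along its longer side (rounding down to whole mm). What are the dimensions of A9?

A4: ⌊420/2⌋ × 297 = 210 × 297 mm
A5: ⌊297/2⌋ × 210 = 148 × 210 mm
A6: ⌊210/2⌋ × 148 = 105 × 148 mm
A7: ⌊148/2⌋ × 105 = 74 × 105 mm
A8: ⌊105/2⌋ × 74 = 52 × 74 mm
A9: ⌊74/2⌋ × 52 = 37 × 52 mm

37 × 52 mm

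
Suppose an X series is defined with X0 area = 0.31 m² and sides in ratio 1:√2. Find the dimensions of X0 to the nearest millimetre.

Let the short side be w mm. Then w · w√2 = 0.31 m² = 310,000 mm².
w² = 310,000/√2, so w ≈ 468.2 mm; long side = w√2 ≈ 662.1 mm.

468 × 662 mm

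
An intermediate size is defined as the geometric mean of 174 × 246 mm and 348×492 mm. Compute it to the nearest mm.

Short side: √(174 · 348) = √60552 ≈ 246.1 → 246 mm
Long side: √(246 · 492) = √121032 ≈ 347.9 → 348 mm

246 × 348 mm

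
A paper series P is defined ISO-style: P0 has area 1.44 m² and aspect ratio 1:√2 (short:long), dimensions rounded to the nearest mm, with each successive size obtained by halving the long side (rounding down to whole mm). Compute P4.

Let P0's short side be w mm. w · w√2 = 1.44 m² = 1,440,000 mm², so w ≈ 1009.1 mm and w√2 ≈ 1427.0 mm → P0 = 1009 × 1427 mm.
P1: ⌊1427/2⌋ × 1009 = 713 × 1009 mm
P2: ⌊1009/2⌋ × 713 = 504 × 713 mm
P3: ⌊713/2⌋ × 504 = 356 × 504 mm
P4: ⌊504/2⌋ × 356 = 252 × 356 mm

252 × 356 mm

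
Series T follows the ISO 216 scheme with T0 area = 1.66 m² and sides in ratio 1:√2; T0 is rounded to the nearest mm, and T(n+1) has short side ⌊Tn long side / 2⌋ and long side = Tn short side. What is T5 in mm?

191 × 270 mm

Let T0's short side be w mm. w · w√2 = 1.66 m² = 1,660,000 mm², so w ≈ 1083.4 mm and w√2 ≈ 1532.2 mm → T0 = 1083 × 1532 mm.
T1: ⌊1532/2⌋ × 1083 = 766 × 1083 mm
T2: ⌊1083/2⌋ × 766 = 541 × 766 mm
T3: ⌊766/2⌋ × 541 = 383 × 541 mm
T4: ⌊541/2⌋ × 383 = 270 × 383 mm
T5: ⌊383/2⌋ × 270 = 191 × 270 mm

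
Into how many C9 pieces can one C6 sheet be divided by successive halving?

8

C6 = 114 × 162 mm; C9 = 40 × 57 mm.
Each halving step doubles the count; 3 steps from C6 to C9.
2^3 = 8.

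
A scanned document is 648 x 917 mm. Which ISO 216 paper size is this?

C1 (648 × 917 mm)

Aspect ratio 917/648 ≈ 1.415 — close to the ISO √2 ≈ 1.414.
In the C-series (envelope sizes, between A and B): C1 = 648 × 917 mm.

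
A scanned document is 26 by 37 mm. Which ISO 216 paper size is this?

Aspect ratio 37/26 ≈ 1.423 — close to the ISO √2 ≈ 1.414.
In the A-series (A0 area = 1 m²): A10 = 26 × 37 mm.

A10 (26 × 37 mm)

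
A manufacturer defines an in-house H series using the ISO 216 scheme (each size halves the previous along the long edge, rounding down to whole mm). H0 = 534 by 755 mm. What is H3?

H1: ⌊755/2⌋ × 534 = 377 × 534 mm
H2: ⌊534/2⌋ × 377 = 267 × 377 mm
H3: ⌊377/2⌋ × 267 = 188 × 267 mm

188 × 267 mm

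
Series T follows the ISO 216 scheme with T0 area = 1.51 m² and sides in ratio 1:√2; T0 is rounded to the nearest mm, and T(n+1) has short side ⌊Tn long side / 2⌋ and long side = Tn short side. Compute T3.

365 × 516 mm

Let T0's short side be w mm. w · w√2 = 1.51 m² = 1,510,000 mm², so w ≈ 1033.3 mm and w√2 ≈ 1461.3 mm → T0 = 1033 × 1461 mm.
T1: ⌊1461/2⌋ × 1033 = 730 × 1033 mm
T2: ⌊1033/2⌋ × 730 = 516 × 730 mm
T3: ⌊730/2⌋ × 516 = 365 × 516 mm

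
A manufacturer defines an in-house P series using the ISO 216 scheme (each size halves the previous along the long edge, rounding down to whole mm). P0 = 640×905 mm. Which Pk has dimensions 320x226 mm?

P0: 640 × 905 mm
P1: 452 × 640 mm
P2: 320 × 452 mm
P3: 226 × 320 mm
P4: 160 × 226 mm
→ matches P3.

P3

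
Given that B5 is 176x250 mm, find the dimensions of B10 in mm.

31 × 44 mm

B6: ⌊250/2⌋ × 176 = 125 × 176 mm
B7: ⌊176/2⌋ × 125 = 88 × 125 mm
B8: ⌊125/2⌋ × 88 = 62 × 88 mm
B9: ⌊88/2⌋ × 62 = 44 × 62 mm
B10: ⌊62/2⌋ × 44 = 31 × 44 mm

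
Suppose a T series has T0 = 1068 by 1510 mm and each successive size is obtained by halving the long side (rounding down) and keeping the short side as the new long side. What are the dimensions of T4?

267 × 377 mm

T1: ⌊1510/2⌋ × 1068 = 755 × 1068 mm
T2: ⌊1068/2⌋ × 755 = 534 × 755 mm
T3: ⌊755/2⌋ × 534 = 377 × 534 mm
T4: ⌊534/2⌋ × 377 = 267 × 377 mm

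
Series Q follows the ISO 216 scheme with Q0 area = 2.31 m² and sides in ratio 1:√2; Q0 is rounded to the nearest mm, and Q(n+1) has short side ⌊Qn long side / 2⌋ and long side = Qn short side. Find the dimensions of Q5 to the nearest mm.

225 × 319 mm

Let Q0's short side be w mm. w · w√2 = 2.31 m² = 2,310,000 mm², so w ≈ 1278.1 mm and w√2 ≈ 1807.4 mm → Q0 = 1278 × 1807 mm.
Q1: ⌊1807/2⌋ × 1278 = 903 × 1278 mm
Q2: ⌊1278/2⌋ × 903 = 639 × 903 mm
Q3: ⌊903/2⌋ × 639 = 451 × 639 mm
Q4: ⌊639/2⌋ × 451 = 319 × 451 mm
Q5: ⌊451/2⌋ × 319 = 225 × 319 mm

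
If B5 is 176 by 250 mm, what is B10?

31 × 44 mm

B6: ⌊250/2⌋ × 176 = 125 × 176 mm
B7: ⌊176/2⌋ × 125 = 88 × 125 mm
B8: ⌊125/2⌋ × 88 = 62 × 88 mm
B9: ⌊88/2⌋ × 62 = 44 × 62 mm
B10: ⌊62/2⌋ × 44 = 31 × 44 mm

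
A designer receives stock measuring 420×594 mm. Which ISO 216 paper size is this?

Aspect ratio 594/420 ≈ 1.414 — close to the ISO √2 ≈ 1.414.
In the A-series (A0 area = 1 m²): A2 = 420 × 594 mm.

A2 (420 × 594 mm)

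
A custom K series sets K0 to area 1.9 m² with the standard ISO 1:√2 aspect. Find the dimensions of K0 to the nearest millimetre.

1159 × 1639 mm

Let the short side be w mm. Then w · w√2 = 1.9 m² = 1,900,000 mm².
w² = 1,900,000/√2, so w ≈ 1159.1 mm; long side = w√2 ≈ 1639.2 mm.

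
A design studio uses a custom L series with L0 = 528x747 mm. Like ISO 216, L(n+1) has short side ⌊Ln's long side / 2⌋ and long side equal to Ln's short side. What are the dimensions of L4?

132 × 186 mm

L1 = 373 × 528 mm (from L0 by 1 halving).
L2: ⌊528/2⌋ × 373 = 264 × 373 mm
L3: ⌊373/2⌋ × 264 = 186 × 264 mm
L4: ⌊264/2⌋ × 186 = 132 × 186 mm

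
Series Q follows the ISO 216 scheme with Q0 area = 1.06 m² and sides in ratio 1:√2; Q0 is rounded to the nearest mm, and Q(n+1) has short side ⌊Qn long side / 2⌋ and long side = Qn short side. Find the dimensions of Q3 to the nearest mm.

Let Q0's short side be w mm. w · w√2 = 1.06 m² = 1,060,000 mm², so w ≈ 865.8 mm and w√2 ≈ 1224.4 mm → Q0 = 866 × 1224 mm.
Q1: ⌊1224/2⌋ × 866 = 612 × 866 mm
Q2: ⌊866/2⌋ × 612 = 433 × 612 mm
Q3: ⌊612/2⌋ × 433 = 306 × 433 mm

306 × 433 mm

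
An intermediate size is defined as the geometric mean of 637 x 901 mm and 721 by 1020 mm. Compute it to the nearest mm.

678 × 959 mm

Short side: √(637 · 721) = √459277 ≈ 677.7 → 678 mm
Long side: √(901 · 1020) = √919020 ≈ 958.7 → 959 mm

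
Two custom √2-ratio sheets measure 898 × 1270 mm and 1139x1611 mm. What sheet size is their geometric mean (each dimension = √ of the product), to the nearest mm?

Short side: √(898 · 1139) = √1022822 ≈ 1011.3 → 1011 mm
Long side: √(1270 · 1611) = √2045970 ≈ 1430.4 → 1430 mm

1011 × 1430 mm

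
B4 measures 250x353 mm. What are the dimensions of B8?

62 × 88 mm

B5: ⌊353/2⌋ × 250 = 176 × 250 mm
B6: ⌊250/2⌋ × 176 = 125 × 176 mm
B7: ⌊176/2⌋ × 125 = 88 × 125 mm
B8: ⌊125/2⌋ × 88 = 62 × 88 mm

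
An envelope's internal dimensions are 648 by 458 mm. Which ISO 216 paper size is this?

Aspect ratio 648/458 ≈ 1.415 — close to the ISO √2 ≈ 1.414.
In the C-series (envelope sizes, between A and B): C2 = 458 × 648 mm.

C2 (458 × 648 mm)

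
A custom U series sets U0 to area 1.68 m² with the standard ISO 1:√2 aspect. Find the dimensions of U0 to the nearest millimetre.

1090 × 1541 mm

Let the short side be w mm. Then w · w√2 = 1.68 m² = 1,680,000 mm².
w² = 1,680,000/√2, so w ≈ 1089.9 mm; long side = w√2 ≈ 1541.4 mm.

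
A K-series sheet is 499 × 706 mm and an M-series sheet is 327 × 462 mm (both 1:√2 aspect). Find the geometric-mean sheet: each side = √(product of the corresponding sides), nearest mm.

Short side: √(499 · 327) = √163173 ≈ 403.9 → 404 mm
Long side: √(706 · 462) = √326172 ≈ 571.1 → 571 mm

404 × 571 mm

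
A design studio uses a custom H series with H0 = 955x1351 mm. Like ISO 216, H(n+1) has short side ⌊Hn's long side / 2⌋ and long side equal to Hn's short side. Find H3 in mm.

H1: ⌊1351/2⌋ × 955 = 675 × 955 mm
H2: ⌊955/2⌋ × 675 = 477 × 675 mm
H3: ⌊675/2⌋ × 477 = 337 × 477 mm

337 × 477 mm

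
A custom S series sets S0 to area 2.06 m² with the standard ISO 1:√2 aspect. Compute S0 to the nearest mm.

1207 × 1707 mm

Let the short side be w mm. Then w · w√2 = 2.06 m² = 2,060,000 mm².
w² = 2,060,000/√2, so w ≈ 1206.9 mm; long side = w√2 ≈ 1706.8 mm.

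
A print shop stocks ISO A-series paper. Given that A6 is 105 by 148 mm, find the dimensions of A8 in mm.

A7: ⌊148/2⌋ × 105 = 74 × 105 mm
A8: ⌊105/2⌋ × 74 = 52 × 74 mm

52 × 74 mm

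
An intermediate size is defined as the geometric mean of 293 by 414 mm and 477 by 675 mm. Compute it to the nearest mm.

Short side: √(293 · 477) = √139761 ≈ 373.8 → 374 mm
Long side: √(414 · 675) = √279450 ≈ 528.6 → 529 mm

374 × 529 mm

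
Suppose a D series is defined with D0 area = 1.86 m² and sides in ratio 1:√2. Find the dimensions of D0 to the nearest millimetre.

1147 × 1622 mm

Let the short side be w mm. Then w · w√2 = 1.86 m² = 1,860,000 mm².
w² = 1,860,000/√2, so w ≈ 1146.8 mm; long side = w√2 ≈ 1621.9 mm.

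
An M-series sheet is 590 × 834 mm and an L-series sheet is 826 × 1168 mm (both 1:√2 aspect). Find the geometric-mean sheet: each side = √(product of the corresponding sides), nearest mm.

Short side: √(590 · 826) = √487340 ≈ 698.1 → 698 mm
Long side: √(834 · 1168) = √974112 ≈ 987.0 → 987 mm

698 × 987 mm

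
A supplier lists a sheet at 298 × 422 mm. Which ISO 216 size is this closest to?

A3 (297 × 420 mm)

Aspect ratio 422/298 ≈ 1.416 — close to the ISO √2 ≈ 1.414.
In the A-series (A0 area = 1 m²): A3 = 297 × 420 mm.
Off by 3 mm total — nearest standard size.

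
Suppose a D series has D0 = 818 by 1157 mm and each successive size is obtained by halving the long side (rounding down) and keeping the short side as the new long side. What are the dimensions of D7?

D1 = 578 × 818 mm (from D0 by 1 halving).
D2: ⌊818/2⌋ × 578 = 409 × 578 mm
D3: ⌊578/2⌋ × 409 = 289 × 409 mm
D4: ⌊409/2⌋ × 289 = 204 × 289 mm
D5: ⌊289/2⌋ × 204 = 144 × 204 mm
D6: ⌊204/2⌋ × 144 = 102 × 144 mm
D7: ⌊144/2⌋ × 102 = 72 × 102 mm

72 × 102 mm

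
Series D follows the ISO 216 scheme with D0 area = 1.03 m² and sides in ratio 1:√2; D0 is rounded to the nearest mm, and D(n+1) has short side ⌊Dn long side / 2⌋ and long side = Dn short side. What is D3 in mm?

301 × 426 mm

Let D0's short side be w mm. w · w√2 = 1.03 m² = 1,030,000 mm², so w ≈ 853.4 mm and w√2 ≈ 1206.9 mm → D0 = 853 × 1207 mm.
D1: ⌊1207/2⌋ × 853 = 603 × 853 mm
D2: ⌊853/2⌋ × 603 = 426 × 603 mm
D3: ⌊603/2⌋ × 426 = 301 × 426 mm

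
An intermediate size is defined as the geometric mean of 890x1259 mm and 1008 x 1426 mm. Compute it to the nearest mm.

Short side: √(890 · 1008) = √897120 ≈ 947.2 → 947 mm
Long side: √(1259 · 1426) = √1795334 ≈ 1339.9 → 1340 mm

947 × 1340 mm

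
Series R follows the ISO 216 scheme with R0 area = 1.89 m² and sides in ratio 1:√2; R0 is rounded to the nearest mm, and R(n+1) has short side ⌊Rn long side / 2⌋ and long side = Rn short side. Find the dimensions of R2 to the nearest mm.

Let R0's short side be w mm. w · w√2 = 1.89 m² = 1,890,000 mm², so w ≈ 1156.0 mm and w√2 ≈ 1634.9 mm → R0 = 1156 × 1635 mm.
R1: ⌊1635/2⌋ × 1156 = 817 × 1156 mm
R2: ⌊1156/2⌋ × 817 = 578 × 817 mm

578 × 817 mm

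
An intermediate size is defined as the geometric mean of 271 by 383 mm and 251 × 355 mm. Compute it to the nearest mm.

Short side: √(271 · 251) = √68021 ≈ 260.8 → 261 mm
Long side: √(383 · 355) = √135965 ≈ 368.7 → 369 mm

261 × 369 mm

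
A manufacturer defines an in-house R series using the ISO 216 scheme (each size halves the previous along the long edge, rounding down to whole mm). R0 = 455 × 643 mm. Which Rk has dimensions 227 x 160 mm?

R0: 455 × 643 mm
R1: 321 × 455 mm
R2: 227 × 321 mm
R3: 160 × 227 mm
R4: 113 × 160 mm
→ matches R3.

R3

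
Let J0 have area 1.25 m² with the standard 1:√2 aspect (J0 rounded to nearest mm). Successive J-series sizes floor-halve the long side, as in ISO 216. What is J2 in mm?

470 × 665 mm

Let J0's short side be w mm. w · w√2 = 1.25 m² = 1,250,000 mm², so w ≈ 940.2 mm and w√2 ≈ 1329.6 mm → J0 = 940 × 1330 mm.
J1: ⌊1330/2⌋ × 940 = 665 × 940 mm
J2: ⌊940/2⌋ × 665 = 470 × 665 mm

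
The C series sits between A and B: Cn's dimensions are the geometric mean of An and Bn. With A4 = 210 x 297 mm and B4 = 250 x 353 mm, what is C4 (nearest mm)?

229 × 324 mm

Short side: √(210 · 250) = √52500 ≈ 229.1 → 229 mm
Long side: √(297 · 353) = √104841 ≈ 323.8 → 324 mm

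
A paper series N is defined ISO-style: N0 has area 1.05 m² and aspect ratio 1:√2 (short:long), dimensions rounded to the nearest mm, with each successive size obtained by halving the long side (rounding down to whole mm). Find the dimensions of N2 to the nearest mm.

431 × 609 mm

Let N0's short side be w mm. w · w√2 = 1.05 m² = 1,050,000 mm², so w ≈ 861.7 mm and w√2 ≈ 1218.6 mm → N0 = 862 × 1219 mm.
N1: ⌊1219/2⌋ × 862 = 609 × 862 mm
N2: ⌊862/2⌋ × 609 = 431 × 609 mm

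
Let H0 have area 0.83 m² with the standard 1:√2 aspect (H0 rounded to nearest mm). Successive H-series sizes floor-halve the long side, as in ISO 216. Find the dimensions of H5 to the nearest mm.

135 × 191 mm

Let H0's short side be w mm. w · w√2 = 0.83 m² = 830,000 mm², so w ≈ 766.1 mm and w√2 ≈ 1083.4 mm → H0 = 766 × 1083 mm.
H1: ⌊1083/2⌋ × 766 = 541 × 766 mm
H2: ⌊766/2⌋ × 541 = 383 × 541 mm
H3: ⌊541/2⌋ × 383 = 270 × 383 mm
H4: ⌊383/2⌋ × 270 = 191 × 270 mm
H5: ⌊270/2⌋ × 191 = 135 × 191 mm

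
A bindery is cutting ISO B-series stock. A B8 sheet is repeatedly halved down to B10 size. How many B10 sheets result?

Each ISO step halves the sheet: 1 × B8 → 2 × B9 → 4 × B10
From B8 to B10 is 2 halving steps: 2^2 = 4.

4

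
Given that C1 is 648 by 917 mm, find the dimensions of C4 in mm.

C2: ⌊917/2⌋ × 648 = 458 × 648 mm
C3: ⌊648/2⌋ × 458 = 324 × 458 mm
C4: ⌊458/2⌋ × 324 = 229 × 324 mm

229 × 324 mm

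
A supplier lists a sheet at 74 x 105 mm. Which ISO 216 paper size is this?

A7 (74 × 105 mm)

Aspect ratio 105/74 ≈ 1.419 — close to the ISO √2 ≈ 1.414.
In the A-series (A0 area = 1 m²): A7 = 74 × 105 mm.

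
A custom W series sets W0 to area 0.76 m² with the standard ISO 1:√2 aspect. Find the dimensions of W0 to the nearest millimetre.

Let the short side be w mm. Then w · w√2 = 0.76 m² = 760,000 mm².
w² = 760,000/√2, so w ≈ 733.1 mm; long side = w√2 ≈ 1036.7 mm.

733 × 1037 mm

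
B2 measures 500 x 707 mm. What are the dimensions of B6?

B3: ⌊707/2⌋ × 500 = 353 × 500 mm
B4: ⌊500/2⌋ × 353 = 250 × 353 mm
B5: ⌊353/2⌋ × 250 = 176 × 250 mm
B6: ⌊250/2⌋ × 176 = 125 × 176 mm

125 × 176 mm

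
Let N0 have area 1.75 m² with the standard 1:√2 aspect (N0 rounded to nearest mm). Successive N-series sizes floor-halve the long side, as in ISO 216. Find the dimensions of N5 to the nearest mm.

Let N0's short side be w mm. w · w√2 = 1.75 m² = 1,750,000 mm², so w ≈ 1112.4 mm and w√2 ≈ 1573.2 mm → N0 = 1112 × 1573 mm.
N1: ⌊1573/2⌋ × 1112 = 786 × 1112 mm
N2: ⌊1112/2⌋ × 786 = 556 × 786 mm
N3: ⌊786/2⌋ × 556 = 393 × 556 mm
N4: ⌊556/2⌋ × 393 = 278 × 393 mm
N5: ⌊393/2⌋ × 278 = 196 × 278 mm

196 × 278 mm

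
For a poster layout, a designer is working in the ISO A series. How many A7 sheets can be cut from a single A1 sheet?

64

A1 = 594 × 841 mm; A7 = 74 × 105 mm.
Each halving step doubles the count; 6 steps from A1 to A7.
2^6 = 64.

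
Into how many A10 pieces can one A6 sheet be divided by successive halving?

16

A6 = 105 × 148 mm; A10 = 26 × 37 mm.
Each halving step doubles the count; 4 steps from A6 to A10.
2^4 = 16.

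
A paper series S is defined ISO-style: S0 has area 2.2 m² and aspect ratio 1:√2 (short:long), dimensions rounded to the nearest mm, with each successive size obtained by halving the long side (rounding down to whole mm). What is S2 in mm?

Let S0's short side be w mm. w · w√2 = 2.2 m² = 2,200,000 mm², so w ≈ 1247.3 mm and w√2 ≈ 1763.9 mm → S0 = 1247 × 1764 mm.
S1: ⌊1764/2⌋ × 1247 = 882 × 1247 mm
S2: ⌊1247/2⌋ × 882 = 623 × 882 mm

623 × 882 mm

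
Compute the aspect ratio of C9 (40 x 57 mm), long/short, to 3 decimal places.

57 / 40 = 1.425
ISO 216 targets √2 ≈ 1.414; the +0.011 deviation is from mm rounding.

1.425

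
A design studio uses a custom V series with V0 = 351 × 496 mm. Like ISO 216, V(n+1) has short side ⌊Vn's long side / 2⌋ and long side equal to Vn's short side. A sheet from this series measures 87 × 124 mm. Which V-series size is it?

V0: 351 × 496 mm
V1: 248 × 351 mm
V2: 175 × 248 mm
V3: 124 × 175 mm
V4: 87 × 124 mm
V5: 62 × 87 mm
→ matches V4.

V4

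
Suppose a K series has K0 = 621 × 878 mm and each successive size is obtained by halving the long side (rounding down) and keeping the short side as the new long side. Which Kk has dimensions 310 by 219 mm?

K3

K0: 621 × 878 mm
K1: 439 × 621 mm
K2: 310 × 439 mm
K3: 219 × 310 mm
K4: 155 × 219 mm
→ matches K3.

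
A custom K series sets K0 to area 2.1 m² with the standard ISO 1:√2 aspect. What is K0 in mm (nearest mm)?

1219 × 1723 mm

Let the short side be w mm. Then w · w√2 = 2.1 m² = 2,100,000 mm².
w² = 2,100,000/√2, so w ≈ 1218.6 mm; long side = w√2 ≈ 1723.3 mm.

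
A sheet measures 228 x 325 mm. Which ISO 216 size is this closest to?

Aspect ratio 325/228 ≈ 1.425 — close to the ISO √2 ≈ 1.414.
In the C-series (envelope sizes, between A and B): C4 = 229 × 324 mm.
Off by 2 mm total — nearest standard size.

C4 (229 × 324 mm)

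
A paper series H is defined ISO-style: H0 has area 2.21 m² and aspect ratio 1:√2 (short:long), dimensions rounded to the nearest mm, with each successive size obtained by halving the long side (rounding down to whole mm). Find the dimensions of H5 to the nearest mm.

Let H0's short side be w mm. w · w√2 = 2.21 m² = 2,210,000 mm², so w ≈ 1250.1 mm and w√2 ≈ 1767.9 mm → H0 = 1250 × 1768 mm.
H1: ⌊1768/2⌋ × 1250 = 884 × 1250 mm
H2: ⌊1250/2⌋ × 884 = 625 × 884 mm
H3: ⌊884/2⌋ × 625 = 442 × 625 mm
H4: ⌊625/2⌋ × 442 = 312 × 442 mm
H5: ⌊442/2⌋ × 312 = 221 × 312 mm

221 × 312 mm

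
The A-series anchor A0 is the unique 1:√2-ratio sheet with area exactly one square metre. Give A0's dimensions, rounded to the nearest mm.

Let the short side be w mm. Then the long side is w√2 and w · w√2 = 10⁶ mm².
w² = 10⁶/√2, so w = 1000 / 2^(1/4) ≈ 840.9 mm; long side = 1000 · 2^(1/4) ≈ 1189.2 mm.

841 × 1189 mm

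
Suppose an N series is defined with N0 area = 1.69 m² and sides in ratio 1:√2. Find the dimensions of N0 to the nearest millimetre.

Let the short side be w mm. Then w · w√2 = 1.69 m² = 1,690,000 mm².
w² = 1,690,000/√2, so w ≈ 1093.2 mm; long side = w√2 ≈ 1546.0 mm.

1093 × 1546 mm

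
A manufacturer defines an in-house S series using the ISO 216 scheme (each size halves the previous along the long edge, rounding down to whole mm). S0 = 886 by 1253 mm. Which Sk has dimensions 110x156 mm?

S6

S0: 886 × 1253 mm
S1: 626 × 886 mm
S2: 443 × 626 mm
S3: 313 × 443 mm
S4: 221 × 313 mm
S5: 156 × 221 mm
S6: 110 × 156 mm
S7: 78 × 110 mm
→ matches S6.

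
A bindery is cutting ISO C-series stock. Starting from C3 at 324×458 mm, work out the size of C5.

C4: ⌊458/2⌋ × 324 = 229 × 324 mm
C5: ⌊324/2⌋ × 229 = 162 × 229 mm

162 × 229 mm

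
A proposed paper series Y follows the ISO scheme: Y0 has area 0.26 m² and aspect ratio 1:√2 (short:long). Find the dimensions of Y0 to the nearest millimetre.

Let the short side be w mm. Then w · w√2 = 0.26 m² = 260,000 mm².
w² = 260,000/√2, so w ≈ 428.8 mm; long side = w√2 ≈ 606.4 mm.

429 × 606 mm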